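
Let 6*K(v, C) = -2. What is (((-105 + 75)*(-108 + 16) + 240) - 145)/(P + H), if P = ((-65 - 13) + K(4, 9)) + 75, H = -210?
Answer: -1713/128 ≈ -13.383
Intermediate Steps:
K(v, C) = -⅓ (K(v, C) = (⅙)*(-2) = -⅓)
P = -10/3 (P = ((-65 - 13) - ⅓) + 75 = (-78 - ⅓) + 75 = -235/3 + 75 = -10/3 ≈ -3.3333)
(((-105 + 75)*(-108 + 16) + 240) - 145)/(P + H) = (((-105 + 75)*(-108 + 16) + 240) - 145)/(-10/3 - 210) = ((-30*(-92) + 240) - 145)/(-640/3) = ((2760 + 240) - 145)*(-3/640) = (3000 - 145)*(-3/640) = 2855*(-3/640) = -1713/128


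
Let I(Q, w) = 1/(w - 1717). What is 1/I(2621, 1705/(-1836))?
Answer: -3154117/1836 ≈ -1717.9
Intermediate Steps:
I(Q, w) = 1/(-1717 + w)
1/I(2621, 1705/(-1836)) = 1/(1/(-1717 + 1705/(-1836))) = 1/(1/(-1717 + 1705*(-1/1836))) = 1/(1/(-1717 - 1705/1836)) = 1/(1/(-3154117/1836)) = 1/(-1836/3154117) = -3154117/1836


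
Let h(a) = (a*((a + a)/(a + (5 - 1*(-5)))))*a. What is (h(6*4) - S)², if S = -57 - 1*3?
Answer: 220344336/289 ≈ 7.6244e+5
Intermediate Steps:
h(a) = 2*a³/(10 + a) (h(a) = (a*((2*a)/(a + (5 + 5))))*a = (a*((2*a)/(a + 10)))*a = (a*((2*a)/(10 + a)))*a = (a*(2*a/(10 + a)))*a = (2*a²/(10 + a))*a = 2*a³/(10 + a))
S = -60 (S = -57 - 3 = -60)
(h(6*4) - S)² = (2*(6*4)³/(10 + 6*4) - 1*(-60))² = (2*24³/(10 + 24) + 60)² = (2*13824/34 + 60)² = (2*13824*(1/34) + 60)² = (13824/17 + 60)² = (14844/17)² = 220344336/289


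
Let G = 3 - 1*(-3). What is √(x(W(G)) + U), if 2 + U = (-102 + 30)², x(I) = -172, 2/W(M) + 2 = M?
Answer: √5010 ≈ 70.781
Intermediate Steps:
G = 6 (G = 3 + 3 = 6)
W(M) = 2/(-2 + M)
U = 5182 (U = -2 + (-102 + 30)² = -2 + (-72)² = -2 + 5184 = 5182)
√(x(W(G)) + U) = √(-172 + 5182) = √5010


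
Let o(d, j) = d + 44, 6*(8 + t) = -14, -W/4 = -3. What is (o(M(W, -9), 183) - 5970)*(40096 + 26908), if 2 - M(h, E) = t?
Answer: -1188717964/3 ≈ -3.9624e+8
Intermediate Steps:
W = 12 (W = -4*(-3) = 12)
t = -31/3 (t = -8 + (1/6)*(-14) = -8 - 7/3 = -31/3 ≈ -10.333)
M(h, E) = 37/3 (M(h, E) = 2 - 1*(-31/3) = 2 + 31/3 = 37/3)
o(d, j) = 44 + d
(o(M(W, -9), 183) - 5970)*(40096 + 26908) = ((44 + 37/3) - 5970)*(40096 + 26908) = (169/3 - 5970)*67004 = -17741/3*67004 = -1188717964/3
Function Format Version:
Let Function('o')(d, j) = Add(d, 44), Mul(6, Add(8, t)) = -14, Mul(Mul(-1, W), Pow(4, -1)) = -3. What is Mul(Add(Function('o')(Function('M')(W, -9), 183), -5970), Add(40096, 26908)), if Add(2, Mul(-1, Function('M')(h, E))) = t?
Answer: Rational(-1188717964, 3) ≈ -3.9624e+8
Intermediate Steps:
W = 12 (W = Mul(-4, -3) = 12)
t = Rational(-31, 3) (t = Add(-8, Mul(Rational(1, 6), -14)) = Add(-8, Rational(-7, 3)) = Rational(-31, 3) ≈ -10.333)
Function('M')(h, E) = Rational(37, 3) (Function('M')(h, E) = Add(2, Mul(-1, Rational(-31, 3))) = Add(2, Rational(31, 3)) = Rational(37, 3))
Function('o')(d, j) = Add(44, d)
Mul(Add(Function('o')(Function('M')(W, -9), 183), -5970), Add(40096, 26908)) = Mul(Add(Add(44, Rational(37, 3)), -5970), Add(40096, 26908)) = Mul(Add(Rational(169, 3), -5970), 67004) = Mul(Rational(-17741, 3), 67004) = Rational(-1188717964, 3)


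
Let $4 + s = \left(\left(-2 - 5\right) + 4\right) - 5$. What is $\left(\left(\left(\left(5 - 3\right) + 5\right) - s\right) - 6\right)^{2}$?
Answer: $169$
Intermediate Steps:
$s = -12$ ($s = -4 + \left(\left(\left(-2 - 5\right) + 4\right) - 5\right) = -4 + \left(\left(-7 + 4\right) - 5\right) = -4 - 8 = -12$)
$\left(\left(\left(\left(5 - 3\right) + 5\right) - s\right) - 6\right)^{2} = \left(\left(\left(\left(5 - 3\right) + 5\right) - -12\right) - 6\right)^{2} = \left(\left(\left(2 + 5\right) + 12\right) - 6\right)^{2} = \left(\left(7 + 12\right) - 6\right)^{2} = \left(19 - 6\right)^{2} = 13^{2} = 169$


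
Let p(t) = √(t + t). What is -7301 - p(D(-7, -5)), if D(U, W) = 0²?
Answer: -7301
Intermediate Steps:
D(U, W) = 0
p(t) = √2*√t (p(t) = √(2*t) = √2*√t)
-7301 - p(D(-7, -5)) = -7301 - √2*√0 = -7301 - √2*0 = -7301 - 1*0 = -7301 + 0 = -7301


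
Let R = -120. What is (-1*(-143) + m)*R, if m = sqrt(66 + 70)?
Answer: -17160 - 240*sqrt(34) ≈ -18559.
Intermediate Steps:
m = 2*sqrt(34) (m = sqrt(136) = 2*sqrt(34) ≈ 11.662)
(-1*(-143) + m)*R = (-1*(-143) + 2*sqrt(34))*(-120) = (143 + 2*sqrt(34))*(-120) = -17160 - 240*sqrt(34)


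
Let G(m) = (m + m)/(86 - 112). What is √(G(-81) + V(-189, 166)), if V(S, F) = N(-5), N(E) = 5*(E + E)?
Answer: I*√7397/13 ≈ 6.6158*I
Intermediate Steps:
N(E) = 10*E (N(E) = 5*(2*E) = 10*E)
V(S, F) = -50 (V(S, F) = 10*(-5) = -50)
G(m) = -m/13 (G(m) = (2*m)/(-26) = (2*m)*(-1/26) = -m/13)
√(G(-81) + V(-189, 166)) = √(-1/13*(-81) - 50) = √(81/13 - 50) = √(-569/13) = I*√7397/13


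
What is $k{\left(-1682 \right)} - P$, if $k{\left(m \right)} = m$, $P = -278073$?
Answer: $276391$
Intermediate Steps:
$k{\left(-1682 \right)} - P = -1682 - -278073 = -1682 + 278073 = 276391$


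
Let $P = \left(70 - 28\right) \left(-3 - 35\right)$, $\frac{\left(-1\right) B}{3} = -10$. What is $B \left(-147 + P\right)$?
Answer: $-52290$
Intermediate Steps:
$B = 30$ ($B = \left(-3\right) \left(-10\right) = 30$)
$P = -1596$ ($P = 42 \left(-38\right) = -1596$)
$B \left(-147 + P\right) = 30 \left(-147 - 1596\right) = 30 \left(-1743\right) = -52290$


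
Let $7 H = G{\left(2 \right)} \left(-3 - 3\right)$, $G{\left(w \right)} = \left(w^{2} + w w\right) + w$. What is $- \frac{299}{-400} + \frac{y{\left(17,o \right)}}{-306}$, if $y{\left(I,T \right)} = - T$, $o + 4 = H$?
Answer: $\frac{302629}{428400} \approx 0.70642$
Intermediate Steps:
$G{\left(w \right)} = w + 2 w^{2}$ ($G{\left(w \right)} = \left(w^{2} + w^{2}\right) + w = 2 w^{2} + w = w + 2 w^{2}$)
$H = - \frac{60}{7}$ ($H = \frac{2 \left(1 + 2 \cdot 2\right) \left(-3 - 3\right)}{7} = \frac{2 \left(1 + 4\right) \left(-3 - 3\right)}{7} = \frac{2 \cdot 5 \left(-6\right)}{7} = \frac{10 \left(-6\right)}{7} = \frac{1}{7} \left(-60\right) = - \frac{60}{7} \approx -8.5714$)
$o = - \frac{88}{7}$ ($o = -4 - \frac{60}{7} = - \frac{88}{7} \approx -12.571$)
$- \frac{299}{-400} + \frac{y{\left(17,o \right)}}{-306} = - \frac{299}{-400} + \frac{\left(-1\right) \left(- \frac{88}{7}\right)}{-306} = \left(-299\right) \left(- \frac{1}{400}\right) + \frac{88}{7} \left(- \frac{1}{306}\right) = \frac{299}{400} - \frac{44}{1071} = \frac{302629}{428400}$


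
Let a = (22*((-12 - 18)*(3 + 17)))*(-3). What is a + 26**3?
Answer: 57176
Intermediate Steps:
a = 39600 (a = (22*(-30*20))*(-3) = (22*(-600))*(-3) = -13200*(-3) = 39600)
a + 26**3 = 39600 + 26**3 = 39600 + 17576 = 57176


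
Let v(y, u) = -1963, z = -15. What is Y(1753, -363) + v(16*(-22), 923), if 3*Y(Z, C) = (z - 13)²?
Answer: -5105/3 ≈ -1701.7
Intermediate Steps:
Y(Z, C) = 784/3 (Y(Z, C) = (-15 - 13)²/3 = (⅓)*(-28)² = (⅓)*784 = 784/3)
Y(1753, -363) + v(16*(-22), 923) = 784/3 - 1963 = -5105/3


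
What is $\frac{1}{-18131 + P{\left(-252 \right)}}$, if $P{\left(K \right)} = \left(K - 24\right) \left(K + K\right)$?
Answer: $\frac{1}{120973} \approx 8.2663 \cdot 10^{-6}$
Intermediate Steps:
$P{\left(K \right)} = 2 K \left(-24 + K\right)$ ($P{\left(K \right)} = \left(-24 + K\right) 2 K = 2 K \left(-24 + K\right)$)
$\frac{1}{-18131 + P{\left(-252 \right)}} = \frac{1}{-18131 + 2 \left(-252\right) \left(-24 - 252\right)} = \frac{1}{-18131 + 2 \left(-252\right) \left(-276\right)} = \frac{1}{-18131 + 139104} = \frac{1}{120973}$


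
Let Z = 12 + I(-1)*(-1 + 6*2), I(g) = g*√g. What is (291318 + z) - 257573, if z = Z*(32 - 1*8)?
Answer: 34033 - 264*I ≈ 34033.0 - 264.0*I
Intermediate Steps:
I(g) = g^(3/2)
Z = 12 - 11*I (Z = 12 + (-1)^(3/2)*(-1 + 6*2) = 12 + (-I)*(-1 + 12) = 12 - I*11 = 12 - 11*I ≈ 12.0 - 11.0*I)
z = 288 - 264*I (z = (12 - 11*I)*(32 - 1*8) = (12 - 11*I)*(32 - 8) = (12 - 11*I)*24 = 288 - 264*I ≈ 288.0 - 264.0*I)
(291318 + z) - 257573 = (291318 + (288 - 264*I)) - 257573 = (291606 - 264*I) - 257573 = 34033 - 264*I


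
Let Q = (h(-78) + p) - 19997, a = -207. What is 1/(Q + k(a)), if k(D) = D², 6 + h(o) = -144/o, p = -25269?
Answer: -13/31475 ≈ -0.00041303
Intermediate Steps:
h(o) = -6 - 144/o
Q = -588512/13 (Q = ((-6 - 144/(-78)) - 25269) - 19997 = ((-6 - 144*(-1/78)) - 25269) - 19997 = ((-6 + 24/13) - 25269) - 19997 = (-54/13 - 25269) - 19997 = -328551/13 - 19997 = -588512/13 ≈ -45270.)
1/(Q + k(a)) = 1/(-588512/13 + (-207)²) = 1/(-588512/13 + 42849) = 1/(-31475/13) = -13/31475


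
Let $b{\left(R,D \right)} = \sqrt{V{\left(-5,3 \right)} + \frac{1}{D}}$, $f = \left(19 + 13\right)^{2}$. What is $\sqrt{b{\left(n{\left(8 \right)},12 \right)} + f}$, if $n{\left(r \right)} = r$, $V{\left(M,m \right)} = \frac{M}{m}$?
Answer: $\frac{\sqrt{36864 + 6 i \sqrt{57}}}{6} \approx 32.0 + 0.019661 i$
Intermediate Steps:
$f = 1024$ ($f = 32^{2} = 1024$)
$b{\left(R,D \right)} = \sqrt{- \frac{5}{3} + \frac{1}{D}}$
$\sqrt{b{\left(n{\left(8 \right)},12 \right)} + f} = \sqrt{\frac{\sqrt{-15 + \frac{9}{12}}}{3} + 1024} = \sqrt{\frac{\sqrt{-15 + 9 \cdot \frac{1}{12}}}{3} + 1024} = \sqrt{\frac{\sqrt{-15 + \frac{3}{4}}}{3} + 1024} = \sqrt{\frac{\sqrt{- \frac{57}{4}}}{3} + 1024} = \sqrt{\frac{\frac{1}{2} i \sqrt{57}}{3} + 1024} = \sqrt{\frac{i \sqrt{57}}{6} + 1024} = \sqrt{1024 + \frac{i \sqrt{57}}{6}}$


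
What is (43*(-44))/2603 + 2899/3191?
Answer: 1508725/8306173 ≈ 0.18164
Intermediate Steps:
(43*(-44))/2603 + 2899/3191 = -1892*1/2603 + 2899*(1/3191) = -1892/2603 + 2899/3191 = 1508725/8306173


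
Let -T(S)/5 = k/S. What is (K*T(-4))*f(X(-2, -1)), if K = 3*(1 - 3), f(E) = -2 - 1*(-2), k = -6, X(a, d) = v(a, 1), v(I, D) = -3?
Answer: 0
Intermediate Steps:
X(a, d) = -3
f(E) = 0 (f(E) = -2 + 2 = 0)
T(S) = 30/S (T(S) = -(-30)/S = 30/S)
K = -6 (K = 3*(-2) = -6)
(K*T(-4))*f(X(-2, -1)) = -180/(-4)*0 = -180*(-1)/4*0 = -6*(-15/2)*0 = 45*0 = 0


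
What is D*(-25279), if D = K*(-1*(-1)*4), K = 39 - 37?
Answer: -202232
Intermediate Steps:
K = 2
D = 8 (D = 2*(-1*(-1)*4) = 2*(1*4) = 2*4 = 8)
D*(-25279) = 8*(-25279) = -202232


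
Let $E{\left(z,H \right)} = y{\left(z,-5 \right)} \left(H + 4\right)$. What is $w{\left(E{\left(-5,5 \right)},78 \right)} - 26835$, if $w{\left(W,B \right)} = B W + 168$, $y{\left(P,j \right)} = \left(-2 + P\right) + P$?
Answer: $-35091$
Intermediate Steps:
$y{\left(P,j \right)} = -2 + 2 P$
$E{\left(z,H \right)} = \left(-2 + 2 z\right) \left(4 + H\right)$ ($E{\left(z,H \right)} = \left(-2 + 2 z\right) \left(H + 4\right) = \left(-2 + 2 z\right) \left(4 + H\right)$)
$w{\left(W,B \right)} = 168 + B W$
$w{\left(E{\left(-5,5 \right)},78 \right)} - 26835 = \left(168 + 78 \cdot 2 \left(-1 - 5\right) \left(4 + 5\right)\right) - 26835 = \left(168 + 78 \cdot 2 \left(-6\right) 9\right) - 26835 = \left(168 + 78 \left(-108\right)\right) - 26835 = \left(168 - 8424\right) - 26835 = -8256 - 26835 = -35091$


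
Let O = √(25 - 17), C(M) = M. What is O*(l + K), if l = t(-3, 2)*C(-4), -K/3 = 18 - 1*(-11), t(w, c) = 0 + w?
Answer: -150*√2 ≈ -212.13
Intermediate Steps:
t(w, c) = w
K = -87 (K = -3*(18 - 1*(-11)) = -3*(18 + 11) = -3*29 = -87)
l = 12 (l = -3*(-4) = 12)
O = 2*√2 (O = √8 = 2*√2 ≈ 2.8284)
O*(l + K) = (2*√2)*(12 - 87) = (2*√2)*(-75) = -150*√2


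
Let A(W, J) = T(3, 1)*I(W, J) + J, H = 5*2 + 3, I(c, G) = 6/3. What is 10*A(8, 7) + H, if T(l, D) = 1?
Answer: 103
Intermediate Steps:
I(c, G) = 2 (I(c, G) = 6*(⅓) = 2)
H = 13 (H = 10 + 3 = 13)
A(W, J) = 2 + J (A(W, J) = 1*2 + J = 2 + J)
10*A(8, 7) + H = 10*(2 + 7) + 13 = 10*9 + 13 = 90 + 13 = 103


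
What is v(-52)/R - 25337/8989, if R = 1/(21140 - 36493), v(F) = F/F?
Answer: -138033454/8989 ≈ -15356.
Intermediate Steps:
v(F) = 1
R = -1/15353 (R = 1/(-15353) = -1/15353 ≈ -6.5134e-5)
v(-52)/R - 25337/8989 = 1/(-1/15353) - 25337/8989 = 1*(-15353) - 25337*1/8989 = -15353 - 25337/8989 = -138033454/8989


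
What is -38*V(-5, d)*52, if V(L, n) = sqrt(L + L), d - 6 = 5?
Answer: -1976*I*sqrt(10) ≈ -6248.7*I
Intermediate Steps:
d = 11 (d = 6 + 5 = 11)
V(L, n) = sqrt(2)*sqrt(L) (V(L, n) = sqrt(2*L) = sqrt(2)*sqrt(L))
-38*V(-5, d)*52 = -38*sqrt(2)*sqrt(-5)*52 = -38*sqrt(2)*I*sqrt(5)*52 = -38*I*sqrt(10)*52 = -1976*I*sqrt(10)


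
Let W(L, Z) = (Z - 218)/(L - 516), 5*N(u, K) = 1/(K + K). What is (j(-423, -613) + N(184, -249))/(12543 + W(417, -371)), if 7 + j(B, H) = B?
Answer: -35333133/1031147180 ≈ -0.034266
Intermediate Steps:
N(u, K) = 1/(10*K) (N(u, K) = 1/(5*(K + K)) = 1/(5*((2*K))) = (1/(2*K))/5 = 1/(10*K))
j(B, H) = -7 + B
W(L, Z) = (-218 + Z)/(-516 + L)
(j(-423, -613) + N(184, -249))/(12543 + W(417, -371)) = ((-7 - 423) + (1/10)/(-249))/(12543 + (-218 - 371)/(-516 + 417)) = (-430 + (1/10)*(-1/249))/(12543 - 589/(-99)) = (-430 - 1/2490)/(12543 - 1/99*(-589)) = -1070701/(2490*(12543 + 589/99)) = -1070701/(2490*1242346/99) = -1070701/2490*99/1242346 = -35333133/1031147180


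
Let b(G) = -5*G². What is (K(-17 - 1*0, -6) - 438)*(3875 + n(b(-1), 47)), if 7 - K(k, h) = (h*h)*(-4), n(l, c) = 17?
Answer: -1117004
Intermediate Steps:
K(k, h) = 7 + 4*h² (K(k, h) = 7 - h*h*(-4) = 7 - h²*(-4) = 7 - (-4)*h² = 7 + 4*h²)
(K(-17 - 1*0, -6) - 438)*(3875 + n(b(-1), 47)) = ((7 + 4*(-6)²) - 438)*(3875 + 17) = ((7 + 4*36) - 438)*3892 = ((7 + 144) - 438)*3892 = (151 - 438)*3892 = -287*3892 = -1117004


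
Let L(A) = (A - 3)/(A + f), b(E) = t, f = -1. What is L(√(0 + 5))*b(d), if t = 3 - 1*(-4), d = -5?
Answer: 7/2 - 7*√5/2 ≈ -4.3262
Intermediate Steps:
t = 7 (t = 3 + 4 = 7)
b(E) = 7
L(A) = (-3 + A)/(-1 + A) (L(A) = (A - 3)/(A - 1) = (-3 + A)/(-1 + A))
L(√(0 + 5))*b(d) = ((-3 + √(0 + 5))/(-1 + √(0 + 5)))*7 = ((-3 + √5)/(-1 + √5))*7 = 7*(-3 + √5)/(-1 + √5)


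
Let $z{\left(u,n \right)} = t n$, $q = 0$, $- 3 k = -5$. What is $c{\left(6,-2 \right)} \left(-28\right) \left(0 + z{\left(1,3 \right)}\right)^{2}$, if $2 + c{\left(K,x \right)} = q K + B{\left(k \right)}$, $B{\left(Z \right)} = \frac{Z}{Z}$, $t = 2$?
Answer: $1008$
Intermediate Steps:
$k = \frac{5}{3}$ ($k = \left(- \frac{1}{3}\right) \left(-5\right) = \frac{5}{3} \approx 1.6667$)
$B{\left(Z \right)} = 1$
$z{\left(u,n \right)} = 2 n$
$c{\left(K,x \right)} = -1$ ($c{\left(K,x \right)} = -2 + \left(0 K + 1\right) = -2 + \left(0 + 1\right) = -2 + 1 = -1$)
$c{\left(6,-2 \right)} \left(-28\right) \left(0 + z{\left(1,3 \right)}\right)^{2} = \left(-1\right) \left(-28\right) \left(0 + 2 \cdot 3\right)^{2} = 28 \left(0 + 6\right)^{2} = 28 \cdot 6^{2} = 28 \cdot 36 = 1008$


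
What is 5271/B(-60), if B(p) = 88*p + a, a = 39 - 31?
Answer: -5271/5272 ≈ -0.99981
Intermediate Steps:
a = 8
B(p) = 8 + 88*p (B(p) = 88*p + 8 = 8 + 88*p)
5271/B(-60) = 5271/(8 + 88*(-60)) = 5271/(8 - 5280) = 5271/(-5272) = 5271*(-1/5272) = -5271/5272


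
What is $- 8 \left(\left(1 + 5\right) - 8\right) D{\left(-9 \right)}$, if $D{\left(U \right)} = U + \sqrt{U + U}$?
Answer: $-144 + 48 i \sqrt{2} \approx -144.0 + 67.882 i$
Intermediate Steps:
$D{\left(U \right)} = U + \sqrt{2} \sqrt{U}$ ($D{\left(U \right)} = U + \sqrt{2 U} = U + \sqrt{2} \sqrt{U}$)
$- 8 \left(\left(1 + 5\right) - 8\right) D{\left(-9 \right)} = - 8 \left(\left(1 + 5\right) - 8\right) \left(-9 + \sqrt{2} \sqrt{-9}\right) = - 8 \left(6 - 8\right) \left(-9 + \sqrt{2} \cdot 3 i\right) = \left(-8\right) \left(-2\right) \left(-9 + 3 i \sqrt{2}\right) = 16 \left(-9 + 3 i \sqrt{2}\right) = -144 + 48 i \sqrt{2}$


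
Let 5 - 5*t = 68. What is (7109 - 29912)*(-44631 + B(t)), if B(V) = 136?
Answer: 1014619485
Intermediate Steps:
t = -63/5 (t = 1 - ⅕*68 = 1 - 68/5 = -63/5 ≈ -12.600)
(7109 - 29912)*(-44631 + B(t)) = (7109 - 29912)*(-44631 + 136) = -22803*(-44495) = 1014619485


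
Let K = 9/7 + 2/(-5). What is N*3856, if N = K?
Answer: 119536/35 ≈ 3415.3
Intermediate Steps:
K = 31/35 (K = 9*(⅐) + 2*(-⅕) = 9/7 - ⅖ = 31/35 ≈ 0.88571)
N = 31/35 ≈ 0.88571
N*3856 = (31/35)*3856 = 119536/35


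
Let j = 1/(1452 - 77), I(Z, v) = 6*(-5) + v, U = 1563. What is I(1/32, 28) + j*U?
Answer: -1187/1375 ≈ -0.86327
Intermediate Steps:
I(Z, v) = -30 + v
j = 1/1375 ≈ 0.00072727
I(1/32, 28) + j*U = (-30 + 28) + (1/1375)*1563 = -2 + 1563/1375 = -1187/1375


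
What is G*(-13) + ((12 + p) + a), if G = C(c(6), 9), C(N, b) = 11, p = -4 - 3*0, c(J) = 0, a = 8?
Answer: -127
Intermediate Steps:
p = -4 (p = -4 + 0 = -4)
G = 11
G*(-13) + ((12 + p) + a) = 11*(-13) + ((12 - 4) + 8) = -143 + (8 + 8) = -143 + 16 = -127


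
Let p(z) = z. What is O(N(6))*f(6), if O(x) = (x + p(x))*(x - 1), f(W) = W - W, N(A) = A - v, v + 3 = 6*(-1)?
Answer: 0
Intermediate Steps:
v = -9 (v = -3 + 6*(-1) = -3 - 6 = -9)
N(A) = 9 + A (N(A) = A - 1*(-9) = A + 9 = 9 + A)
f(W) = 0
O(x) = 2*x*(-1 + x) (O(x) = (x + x)*(x - 1) = (2*x)*(-1 + x) = 2*x*(-1 + x))
O(N(6))*f(6) = (2*(9 + 6)*(-1 + (9 + 6)))*0 = (2*15*(-1 + 15))*0 = (2*15*14)*0 = 420*0 = 0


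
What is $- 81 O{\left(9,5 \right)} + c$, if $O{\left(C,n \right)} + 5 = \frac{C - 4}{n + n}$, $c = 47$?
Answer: $\frac{823}{2} \approx 411.5$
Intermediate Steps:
$O{\left(C,n \right)} = -5 + \frac{-4 + C}{2 n}$ ($O{\left(C,n \right)} = -5 + \frac{C - 4}{n + n} = -5 + \frac{-4 + C}{2 n}$)
$- 81 O{\left(9,5 \right)} + c = - 81 \frac{-4 + 9 - 50}{2 \cdot 5} + 47 = - 81 \cdot \frac{1}{2} \cdot \frac{1}{5} \left(-4 + 9 - 50\right) + 47 = - 81 \cdot \frac{1}{2} \cdot \frac{1}{5} \left(-45\right) + 47 = \left(-81\right) \left(- \frac{9}{2}\right) + 47 = \frac{729}{2} + 47 = \frac{823}{2}$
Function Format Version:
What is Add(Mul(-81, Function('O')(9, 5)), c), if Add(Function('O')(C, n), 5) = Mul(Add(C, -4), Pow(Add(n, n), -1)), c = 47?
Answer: Rational(823, 2) ≈ 411.50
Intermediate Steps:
Function('O')(C, n) = Add(-5, Mul(Rational(1, 2), Pow(n, -1), Add(-4, C))) (Function('O')(C, n) = Add(-5, Mul(Add(C, -4), Pow(Add(n, n), -1))) = Add(-5, Mul(Add(-4, C), Pow(Mul(2, n), -1))) = Add(-5, Mul(Add(-4, C), Mul(Rational(1, 2), Pow(n, -1)))) = Add(-5, Mul(Rational(1, 2), Pow(n, -1), Add(-4, C))))
Add(Mul(-81, Function('O')(9, 5)), c) = Add(Mul(-81, Mul(Rational(1, 2), Pow(5, -1), Add(-4, 9, Mul(-10, 5)))), 47) = Add(Mul(-81, Mul(Rational(1, 2), Rational(1, 5), Add(-4, 9, -50))), 47) = Add(Mul(-81, Mul(Rational(1, 2), Rational(1, 5), -45)), 47) = Add(Mul(-81, Rational(-9, 2)), 47) = Add(Rational(729, 2), 47) = Rational(823, 2)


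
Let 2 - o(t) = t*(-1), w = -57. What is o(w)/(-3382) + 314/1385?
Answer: 1138123/4684070 ≈ 0.24298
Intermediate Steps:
o(t) = 2 + t (o(t) = 2 - t*(-1) = 2 - (-1)*t = 2 + t)
o(w)/(-3382) + 314/1385 = (2 - 57)/(-3382) + 314/1385 = -55*(-1/3382) + 314*(1/1385) = 55/3382 + 314/1385 = 1138123/4684070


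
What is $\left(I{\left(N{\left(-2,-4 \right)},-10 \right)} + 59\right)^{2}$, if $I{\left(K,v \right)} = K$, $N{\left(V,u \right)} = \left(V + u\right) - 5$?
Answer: $2304$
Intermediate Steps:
$N{\left(V,u \right)} = -5 + V + u$
$\left(I{\left(N{\left(-2,-4 \right)},-10 \right)} + 59\right)^{2} = \left(\left(-5 - 2 - 4\right) + 59\right)^{2} = \left(-11 + 59\right)^{2} = 48^{2} = 2304$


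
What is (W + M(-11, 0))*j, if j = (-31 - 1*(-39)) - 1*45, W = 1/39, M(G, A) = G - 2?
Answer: 18722/39 ≈ 480.05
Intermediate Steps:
M(G, A) = -2 + G
W = 1/39 ≈ 0.025641
j = -37 (j = (-31 + 39) - 45 = 8 - 45 = -37)
(W + M(-11, 0))*j = (1/39 + (-2 - 11))*(-37) = (1/39 - 13)*(-37) = -506/39*(-37) = 18722/39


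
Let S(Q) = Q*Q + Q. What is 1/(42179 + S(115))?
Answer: 1/55519 ≈ 1.8012e-5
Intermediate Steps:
S(Q) = Q + Q² (S(Q) = Q² + Q = Q + Q²)
1/(42179 + S(115)) = 1/(42179 + 115*(1 + 115)) = 1/(42179 + 115*116) = 1/(42179 + 13340) = 1/55519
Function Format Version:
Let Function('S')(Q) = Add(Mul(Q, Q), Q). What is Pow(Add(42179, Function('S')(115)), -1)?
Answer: Rational(1, 55519) ≈ 1.8012e-5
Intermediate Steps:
Function('S')(Q) = Add(Q, Pow(Q, 2)) (Function('S')(Q) = Add(Pow(Q, 2), Q) = Add(Q, Pow(Q, 2)))
Pow(Add(42179, Function('S')(115)), -1) = Pow(Add(42179, Mul(115, Add(1, 115))), -1) = Pow(Add(42179, Mul(115, 116)), -1) = Pow(Add(42179, 13340), -1) = Pow(55519, -1) = Rational(1, 55519)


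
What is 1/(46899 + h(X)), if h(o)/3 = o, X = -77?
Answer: 1/46668 ≈ 2.1428e-5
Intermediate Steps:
h(o) = 3*o
1/(46899 + h(X)) = 1/(46899 + 3*(-77)) = 1/(46899 - 231) = 1/46668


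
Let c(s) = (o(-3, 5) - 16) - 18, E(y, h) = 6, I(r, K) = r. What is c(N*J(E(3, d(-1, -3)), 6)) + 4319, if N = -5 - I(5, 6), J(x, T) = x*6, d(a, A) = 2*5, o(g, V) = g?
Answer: 4282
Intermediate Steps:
d(a, A) = 10
J(x, T) = 6*x
N = -10 (N = -5 - 1*5 = -5 - 5 = -10)
c(s) = -37 (c(s) = (-3 - 16) - 18 = -19 - 18 = -37)
c(N*J(E(3, d(-1, -3)), 6)) + 4319 = -37 + 4319 = 4282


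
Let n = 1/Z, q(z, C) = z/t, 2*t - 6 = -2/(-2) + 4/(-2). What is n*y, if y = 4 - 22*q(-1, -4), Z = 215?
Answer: 64/1075 ≈ 0.059535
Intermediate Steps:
t = 5/2 (t = 3 + (-2/(-2) + 4/(-2))/2 = 3 + (-2*(-½) + 4*(-½))/2 = 3 + (1 - 2)/2 = 3 + (½)*(-1) = 3 - ½ = 5/2 ≈ 2.5000)
q(z, C) = 2*z/5 (q(z, C) = z/(5/2) = z*(⅖) = 2*z/5)
y = 64/5 (y = 4 - 44*(-1)/5 = 4 - 22*(-⅖) = 4 + 44/5 = 64/5 ≈ 12.800)
n = 1/215 ≈ 0.0046512
n*y = (1/215)*(64/5) = 64/1075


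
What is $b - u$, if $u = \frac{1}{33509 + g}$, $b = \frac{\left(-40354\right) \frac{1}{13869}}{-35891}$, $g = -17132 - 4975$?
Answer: $- \frac{37655971}{5675599525158} \approx -6.6347 \cdot 10^{-6}$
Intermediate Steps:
$g = -22107$
$b = \frac{40354}{497772279}$ ($b = \left(-40354\right) \frac{1}{13869} \left(- \frac{1}{35891}\right) = \left(- \frac{40354}{13869}\right) \left(- \frac{1}{35891}\right) = \frac{40354}{497772279} \approx 8.1069 \cdot 10^{-5}$)
$u = \frac{1}{11402}$ ($u = \frac{1}{33509 - 22107} = \frac{1}{11402} \approx 8.7704 \cdot 10^{-5}$)
$b - u = \frac{40354}{497772279} - \frac{1}{11402} = - \frac{37655971}{5675599525158}$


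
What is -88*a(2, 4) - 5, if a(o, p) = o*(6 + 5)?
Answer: -1941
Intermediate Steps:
a(o, p) = 11*o (a(o, p) = o*11 = 11*o)
-88*a(2, 4) - 5 = -88*11*2 - 5 = -88*22 - 5 = -11*176 - 5 = -1936 - 5 = -1941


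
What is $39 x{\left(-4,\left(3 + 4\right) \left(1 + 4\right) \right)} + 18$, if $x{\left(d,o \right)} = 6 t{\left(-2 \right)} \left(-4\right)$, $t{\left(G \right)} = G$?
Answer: $1890$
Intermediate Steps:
$x{\left(d,o \right)} = 48$ ($x{\left(d,o \right)} = 6 \left(-2\right) \left(-4\right) = \left(-12\right) \left(-4\right) = 48$)
$39 x{\left(-4,\left(3 + 4\right) \left(1 + 4\right) \right)} + 18 = 39 \cdot 48 + 18 = 1872 + 18 = 1890$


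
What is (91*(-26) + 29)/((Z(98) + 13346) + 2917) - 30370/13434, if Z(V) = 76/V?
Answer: -12870489946/5352945225 ≈ -2.4044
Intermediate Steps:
(91*(-26) + 29)/((Z(98) + 13346) + 2917) - 30370/13434 = (91*(-26) + 29)/((76/98 + 13346) + 2917) - 30370/13434 = (-2366 + 29)/((76*(1/98) + 13346) + 2917) - 30370*1/13434 = -2337/((38/49 + 13346) + 2917) - 15185/6717 = -2337/(653992/49 + 2917) - 15185/6717 = -2337/796925/49 - 15185/6717 = -2337*49/796925 - 15185/6717 = -114513/796925 - 15185/6717 = -12870489946/5352945225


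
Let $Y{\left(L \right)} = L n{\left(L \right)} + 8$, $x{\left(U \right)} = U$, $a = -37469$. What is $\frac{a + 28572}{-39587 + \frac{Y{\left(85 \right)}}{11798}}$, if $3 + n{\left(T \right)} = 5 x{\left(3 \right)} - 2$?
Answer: $\frac{52483403}{233523284} \approx 0.22475$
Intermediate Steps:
$n{\left(T \right)} = 10$ ($n{\left(T \right)} = -3 + \left(5 \cdot 3 - 2\right) = -3 + \left(15 - 2\right) = -3 + 13 = 10$)
$Y{\left(L \right)} = 8 + 10 L$ ($Y{\left(L \right)} = L 10 + 8 = 10 L + 8 = 8 + 10 L$)
$\frac{a + 28572}{-39587 + \frac{Y{\left(85 \right)}}{11798}} = \frac{-37469 + 28572}{-39587 + \frac{8 + 10 \cdot 85}{11798}} = - \frac{8897}{-39587 + \left(8 + 850\right) \frac{1}{11798}} = - \frac{8897}{-39587 + 858 \cdot \frac{1}{11798}} = - \frac{8897}{-39587 + \frac{429}{5899}} = - \frac{8897}{- \frac{233523284}{5899}} = \left(-8897\right) \left(- \frac{5899}{233523284}\right) = \frac{52483403}{233523284}$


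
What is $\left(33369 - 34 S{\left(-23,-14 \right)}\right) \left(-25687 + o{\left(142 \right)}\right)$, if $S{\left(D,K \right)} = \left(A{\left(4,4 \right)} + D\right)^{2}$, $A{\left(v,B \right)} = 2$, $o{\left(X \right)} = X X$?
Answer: $-101485125$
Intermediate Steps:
$o{\left(X \right)} = X^{2}$
$S{\left(D,K \right)} = \left(2 + D\right)^{2}$
$\left(33369 - 34 S{\left(-23,-14 \right)}\right) \left(-25687 + o{\left(142 \right)}\right) = \left(33369 - 34 \left(2 - 23\right)^{2}\right) \left(-25687 + 142^{2}\right) = \left(33369 - 34 \left(-21\right)^{2}\right) \left(-25687 + 20164\right) = \left(33369 - 14994\right) \left(-5523\right) = 18375 \left(-5523\right) = -101485125$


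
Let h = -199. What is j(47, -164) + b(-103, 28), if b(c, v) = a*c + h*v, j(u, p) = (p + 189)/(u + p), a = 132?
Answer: -2242681/117 ≈ -19168.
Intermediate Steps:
j(u, p) = (189 + p)/(p + u)
b(c, v) = -199*v + 132*c (b(c, v) = 132*c - 199*v = -199*v + 132*c)
j(47, -164) + b(-103, 28) = (189 - 164)/(-164 + 47) + (-199*28 + 132*(-103)) = 25/(-117) + (-5572 - 13596) = -1/117*25 - 19168 = -25/117 - 19168 = -2242681/117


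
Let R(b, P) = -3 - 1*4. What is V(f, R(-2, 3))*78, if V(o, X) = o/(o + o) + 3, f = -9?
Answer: 273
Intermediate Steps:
R(b, P) = -7 (R(b, P) = -3 - 4 = -7)
V(o, X) = 7/2 (V(o, X) = o/((2*o)) + 3 = (1/(2*o))*o + 3 = ½ + 3 = 7/2)
V(f, R(-2, 3))*78 = (7/2)*78 = 273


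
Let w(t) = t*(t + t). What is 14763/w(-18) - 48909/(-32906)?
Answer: 86247385/3553848 ≈ 24.269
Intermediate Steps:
w(t) = 2*t² (w(t) = t*(2*t) = 2*t²)
14763/w(-18) - 48909/(-32906) = 14763/((2*(-18)²)) - 48909/(-32906) = 14763/((2*324)) - 48909*(-1/32906) = 14763/648 + 48909/32906 = 14763*(1/648) + 48909/32906 = 4921/216 + 48909/32906 = 86247385/3553848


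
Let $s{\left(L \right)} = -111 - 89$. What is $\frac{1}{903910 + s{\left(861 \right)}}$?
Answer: $\frac{1}{903710} \approx 1.1065 \cdot 10^{-6}$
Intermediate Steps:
$s{\left(L \right)} = -200$
$\frac{1}{903910 + s{\left(861 \right)}} = \frac{1}{903910 - 200} = \frac{1}{903710}$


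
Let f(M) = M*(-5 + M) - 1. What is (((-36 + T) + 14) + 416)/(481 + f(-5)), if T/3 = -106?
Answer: 38/265 ≈ 0.14340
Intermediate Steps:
T = -318 (T = 3*(-106) = -318)
f(M) = -1 + M*(-5 + M)
(((-36 + T) + 14) + 416)/(481 + f(-5)) = (((-36 - 318) + 14) + 416)/(481 + (-1 + (-5)**2 - 5*(-5))) = ((-354 + 14) + 416)/(481 + (-1 + 25 + 25)) = (-340 + 416)/(481 + 49) = 76/530 = 76*(1/530) = 38/265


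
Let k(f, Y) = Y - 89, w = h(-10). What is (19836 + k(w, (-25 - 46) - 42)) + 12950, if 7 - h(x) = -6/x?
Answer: 32584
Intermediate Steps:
h(x) = 7 + 6/x (h(x) = 7 - (-6)/x = 7 + 6/x)
w = 32/5 (w = 7 + 6/(-10) = 7 + 6*(-⅒) = 7 - ⅗ = 32/5 ≈ 6.4000)
k(f, Y) = -89 + Y
(19836 + k(w, (-25 - 46) - 42)) + 12950 = (19836 + (-89 + ((-25 - 46) - 42))) + 12950 = (19836 + (-89 + (-71 - 42))) + 12950 = (19836 + (-89 - 113)) + 12950 = (19836 - 202) + 12950 = 19634 + 12950 = 32584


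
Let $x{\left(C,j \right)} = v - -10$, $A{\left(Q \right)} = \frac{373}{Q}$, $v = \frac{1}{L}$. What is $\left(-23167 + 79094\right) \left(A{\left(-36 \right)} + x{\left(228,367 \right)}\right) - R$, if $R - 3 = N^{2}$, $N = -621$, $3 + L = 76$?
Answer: $- \frac{1064533783}{2628} \approx -4.0507 \cdot 10^{5}$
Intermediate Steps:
$L = 73$ ($L = -3 + 76 = 73$)
$v = \frac{1}{73} \approx 0.013699$
$x{\left(C,j \right)} = \frac{731}{73}$ ($x{\left(C,j \right)} = \frac{1}{73} - -10 = \frac{1}{73} + 10 = \frac{731}{73}$)
$R = 385644$ ($R = 3 + \left(-621\right)^{2} = 3 + 385641 = 385644$)
$\left(-23167 + 79094\right) \left(A{\left(-36 \right)} + x{\left(228,367 \right)}\right) - R = \left(-23167 + 79094\right) \left(\frac{373}{-36} + \frac{731}{73}\right) - 385644 = 55927 \left(373 \left(- \frac{1}{36}\right) + \frac{731}{73}\right) - 385644 = 55927 \left(- \frac{373}{36} + \frac{731}{73}\right) - 385644 = 55927 \left(- \frac{913}{2628}\right) - 385644 = - \frac{51061351}{2628} - 385644 = - \frac{1064533783}{2628}$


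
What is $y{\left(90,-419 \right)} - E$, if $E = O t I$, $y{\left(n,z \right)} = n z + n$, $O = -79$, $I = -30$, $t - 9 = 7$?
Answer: $-75540$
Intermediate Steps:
$t = 16$ ($t = 9 + 7 = 16$)
$y{\left(n,z \right)} = n + n z$
$E = 37920$ ($E = \left(-79\right) 16 \left(-30\right) = \left(-1264\right) \left(-30\right) = 37920$)
$y{\left(90,-419 \right)} - E = 90 \left(1 - 419\right) - 37920 = 90 \left(-418\right) - 37920 = -37620 - 37920 = -75540$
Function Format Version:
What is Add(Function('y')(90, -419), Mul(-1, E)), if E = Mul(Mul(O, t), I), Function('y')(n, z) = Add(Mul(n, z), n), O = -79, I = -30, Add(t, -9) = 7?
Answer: -75540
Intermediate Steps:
t = 16 (t = Add(9, 7) = 16)
Function('y')(n, z) = Add(n, Mul(n, z))
E = 37920 (E = Mul(Mul(-79, 16), -30) = Mul(-1264, -30) = 37920)
Add(Function('y')(90, -419), Mul(-1, E)) = Add(Mul(90, Add(1, -419)), Mul(-1, 37920)) = Add(Mul(90, -418), -37920) = Add(-37620, -37920) = -75540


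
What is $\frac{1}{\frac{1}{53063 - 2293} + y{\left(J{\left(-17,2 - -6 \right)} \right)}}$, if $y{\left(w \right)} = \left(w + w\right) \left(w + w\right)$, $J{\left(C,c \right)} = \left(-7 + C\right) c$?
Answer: $\frac{50770}{7486341121} \approx 6.7817 \cdot 10^{-6}$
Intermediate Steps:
$J{\left(C,c \right)} = c \left(-7 + C\right)$
$y{\left(w \right)} = 4 w^{2}$ ($y{\left(w \right)} = 2 w 2 w = 4 w^{2}$)
$\frac{1}{\frac{1}{53063 - 2293} + y{\left(J{\left(-17,2 - -6 \right)} \right)}} = \frac{1}{\frac{1}{53063 - 2293} + 4 \left(\left(2 - -6\right) \left(-7 - 17\right)\right)^{2}} = \frac{1}{\frac{1}{50770} + 4 \left(\left(2 + 6\right) \left(-24\right)\right)^{2}} = \frac{1}{\frac{1}{50770} + 4 \left(8 \left(-24\right)\right)^{2}} = \frac{1}{\frac{1}{50770} + 4 \left(-192\right)^{2}} = \frac{1}{\frac{1}{50770} + 4 \cdot 36864} = \frac{1}{\frac{1}{50770} + 147456} = \frac{1}{\frac{7486341121}{50770}} = \frac{50770}{7486341121}$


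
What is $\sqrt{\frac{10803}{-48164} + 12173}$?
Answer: $\frac{\sqrt{7059512700329}}{24082} \approx 110.33$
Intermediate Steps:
$\sqrt{\frac{10803}{-48164} + 12173} = \sqrt{10803 \left(- \frac{1}{48164}\right) + 12173} = \sqrt{- \frac{10803}{48164} + 12173} = \sqrt{\frac{586289569}{48164}} = \frac{\sqrt{7059512700329}}{24082}$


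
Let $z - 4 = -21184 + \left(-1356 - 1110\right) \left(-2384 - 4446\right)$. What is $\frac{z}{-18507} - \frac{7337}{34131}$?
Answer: $- \frac{6174987263}{6792069} \approx -909.15$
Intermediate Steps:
$z = 16821600$ ($z = 4 - \left(21184 - \left(-1356 - 1110\right) \left(-2384 - 4446\right)\right) = 4 - -16821596 = 4 + \left(-21184 + 16842780\right) = 4 + 16821596 = 16821600$)
$\frac{z}{-18507} - \frac{7337}{34131} = \frac{16821600}{-18507} - \frac{7337}{34131} = 16821600 \left(- \frac{1}{18507}\right) - \frac{7337}{34131} = - \frac{5607200}{6169} - \frac{7337}{34131} = - \frac{6174987263}{6792069}$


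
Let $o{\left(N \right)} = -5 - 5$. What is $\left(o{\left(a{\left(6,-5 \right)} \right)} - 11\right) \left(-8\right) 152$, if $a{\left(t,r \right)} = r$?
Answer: $25536$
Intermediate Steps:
$o{\left(N \right)} = -10$
$\left(o{\left(a{\left(6,-5 \right)} \right)} - 11\right) \left(-8\right) 152 = \left(-10 - 11\right) \left(-8\right) 152 = \left(-21\right) \left(-8\right) 152 = 168 \cdot 152 = 25536$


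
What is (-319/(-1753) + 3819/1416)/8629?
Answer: 2382137/7139772664 ≈ 0.00033364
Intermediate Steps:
(-319/(-1753) + 3819/1416)/8629 = (-319*(-1/1753) + 3819*(1/1416))*(1/8629) = (319/1753 + 1273/472)*(1/8629) = (2382137/827416)*(1/8629) = 2382137/7139772664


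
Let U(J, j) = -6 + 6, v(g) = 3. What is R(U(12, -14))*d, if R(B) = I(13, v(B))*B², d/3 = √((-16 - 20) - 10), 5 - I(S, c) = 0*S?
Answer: 0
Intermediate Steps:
U(J, j) = 0
I(S, c) = 5 (I(S, c) = 5 - 0*S = 5 - 1*0 = 5 + 0 = 5)
d = 3*I*√46 (d = 3*√((-16 - 20) - 10) = 3*√(-36 - 10) = 3*√(-46) = 3*(I*√46) = 3*I*√46 ≈ 20.347*I)
R(B) = 5*B²
R(U(12, -14))*d = (5*0²)*(3*I*√46) = (5*0)*(3*I*√46) = 0*(3*I*√46) = 0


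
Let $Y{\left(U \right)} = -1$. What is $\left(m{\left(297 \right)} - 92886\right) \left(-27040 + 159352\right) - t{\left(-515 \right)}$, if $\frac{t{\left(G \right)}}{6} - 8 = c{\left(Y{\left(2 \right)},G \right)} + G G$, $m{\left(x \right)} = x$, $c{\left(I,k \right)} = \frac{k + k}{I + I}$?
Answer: $-12252230256$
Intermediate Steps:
$c{\left(I,k \right)} = \frac{k}{I}$ ($c{\left(I,k \right)} = \frac{2 k}{2 I} = 2 k \frac{1}{2 I} = \frac{k}{I}$)
$t{\left(G \right)} = 48 - 6 G + 6 G^{2}$ ($t{\left(G \right)} = 48 + 6 \left(\frac{G}{-1} + G G\right) = 48 + 6 \left(G \left(-1\right) + G^{2}\right) = 48 + 6 \left(- G + G^{2}\right) = 48 + 6 \left(G^{2} - G\right) = 48 + \left(- 6 G + 6 G^{2}\right) = 48 - 6 G + 6 G^{2}$)
$\left(m{\left(297 \right)} - 92886\right) \left(-27040 + 159352\right) - t{\left(-515 \right)} = \left(297 - 92886\right) \left(-27040 + 159352\right) - \left(48 - -3090 + 6 \left(-515\right)^{2}\right) = \left(-92589\right) 132312 - \left(48 + 3090 + 6 \cdot 265225\right) = -12250635768 - \left(48 + 3090 + 1591350\right) = -12250635768 - 1594488 = -12252230256$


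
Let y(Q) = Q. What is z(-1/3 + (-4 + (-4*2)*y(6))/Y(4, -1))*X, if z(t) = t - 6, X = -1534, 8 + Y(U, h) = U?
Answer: -30680/3 ≈ -10227.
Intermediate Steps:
Y(U, h) = -8 + U
z(t) = -6 + t
z(-1/3 + (-4 + (-4*2)*y(6))/Y(4, -1))*X = (-6 + (-1/3 + (-4 - 4*2*6)/(-8 + 4)))*(-1534) = (-6 + (-1*⅓ + (-4 - 8*6)/(-4)))*(-1534) = (-6 + (-⅓ + (-4 - 48)*(-¼)))*(-1534) = (-6 + (-⅓ - 52*(-¼)))*(-1534) = (-6 + (-⅓ + 13))*(-1534) = (-6 + 38/3)*(-1534) = (20/3)*(-1534) = -30680/3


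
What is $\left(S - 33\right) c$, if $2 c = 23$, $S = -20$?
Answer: $- \frac{1219}{2} \approx -609.5$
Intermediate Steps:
$c = \frac{23}{2}$ ($c = \frac{1}{2} \cdot 23 = \frac{23}{2} \approx 11.5$)
$\left(S - 33\right) c = \left(-20 - 33\right) \frac{23}{2} = \left(-53\right) \frac{23}{2} = - \frac{1219}{2}$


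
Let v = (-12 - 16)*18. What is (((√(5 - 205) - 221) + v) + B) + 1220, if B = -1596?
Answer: -1101 + 10*I*√2 ≈ -1101.0 + 14.142*I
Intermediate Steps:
v = -504 (v = -28*18 = -504)
(((√(5 - 205) - 221) + v) + B) + 1220 = (((√(5 - 205) - 221) - 504) - 1596) + 1220 = (((√(-200) - 221) - 504) - 1596) + 1220 = (((10*I*√2 - 221) - 504) - 1596) + 1220 = (((-221 + 10*I*√2) - 504) - 1596) + 1220 = ((-725 + 10*I*√2) - 1596) + 1220 = (-2321 + 10*I*√2) + 1220 = -1101 + 10*I*√2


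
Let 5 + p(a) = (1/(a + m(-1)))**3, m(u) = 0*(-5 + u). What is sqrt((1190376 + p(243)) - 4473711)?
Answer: I*sqrt(141337020928137)/6561 ≈ 1812.0*I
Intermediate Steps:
m(u) = 0
p(a) = -5 + a**(-3) (p(a) = -5 + (1/(a + 0))**3 = -5 + (1/a)**3 = -5 + a**(-3))
sqrt((1190376 + p(243)) - 4473711) = sqrt((1190376 + (-5 + 243**(-3))) - 4473711) = sqrt((1190376 + (-5 + 1/14348907)) - 4473711) = sqrt((1190376 - 71744534/14348907) - 4473711) = sqrt(17080522774498/14348907 - 4473711) = sqrt(-47112340309379/14348907) = I*sqrt(141337020928137)/6561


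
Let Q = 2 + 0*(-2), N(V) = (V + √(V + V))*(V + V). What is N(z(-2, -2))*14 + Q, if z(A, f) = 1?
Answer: 30 + 28*√2 ≈ 69.598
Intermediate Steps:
N(V) = 2*V*(V + √2*√V) (N(V) = (V + √(2*V))*(2*V) = (V + √2*√V)*(2*V) = 2*V*(V + √2*√V))
Q = 2 (Q = 2 + 0 = 2)
N(z(-2, -2))*14 + Q = (2*1² + 2*√2*1^(3/2))*14 + 2 = (2*1 + 2*√2*1)*14 + 2 = (2 + 2*√2)*14 + 2 = (28 + 28*√2) + 2 = 30 + 28*√2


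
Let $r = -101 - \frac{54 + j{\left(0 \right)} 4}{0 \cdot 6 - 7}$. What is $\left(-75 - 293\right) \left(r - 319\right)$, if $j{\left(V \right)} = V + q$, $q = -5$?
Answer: $\frac{1069408}{7} \approx 1.5277 \cdot 10^{5}$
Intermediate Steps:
$j{\left(V \right)} = -5 + V$ ($j{\left(V \right)} = V - 5 = -5 + V$)
$r = - \frac{673}{7}$ ($r = -101 - \frac{54 + \left(-5 + 0\right) 4}{0 \cdot 6 - 7} = -101 - \frac{54 - 20}{0 - 7} = -101 - \frac{54 - 20}{-7} = -101 - 34 \left(- \frac{1}{7}\right) = -101 - - \frac{34}{7} = -101 + \frac{34}{7} = - \frac{673}{7} \approx -96.143$)
$\left(-75 - 293\right) \left(r - 319\right) = \left(-75 - 293\right) \left(- \frac{673}{7} - 319\right) = \left(-368\right) \left(- \frac{2906}{7}\right) = \frac{1069408}{7}$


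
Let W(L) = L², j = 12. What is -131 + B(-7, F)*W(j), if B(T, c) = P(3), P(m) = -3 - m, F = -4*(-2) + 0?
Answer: -995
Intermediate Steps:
F = 8 (F = 8 + 0 = 8)
B(T, c) = -6 (B(T, c) = -3 - 1*3 = -3 - 3 = -6)
-131 + B(-7, F)*W(j) = -131 - 6*12² = -131 - 6*144 = -131 - 864 = -995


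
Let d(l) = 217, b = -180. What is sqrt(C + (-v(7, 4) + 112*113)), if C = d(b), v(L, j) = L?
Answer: sqrt(12866) ≈ 113.43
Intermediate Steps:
C = 217
sqrt(C + (-v(7, 4) + 112*113)) = sqrt(217 + (-1*7 + 112*113)) = sqrt(217 + (-7 + 12656)) = sqrt(217 + 12649) = sqrt(12866)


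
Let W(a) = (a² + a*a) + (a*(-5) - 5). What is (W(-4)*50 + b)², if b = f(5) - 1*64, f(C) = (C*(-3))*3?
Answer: 5022081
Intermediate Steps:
W(a) = -5 - 5*a + 2*a² (W(a) = (a² + a²) + (-5*a - 5) = 2*a² + (-5 - 5*a) = -5 - 5*a + 2*a²)
f(C) = -9*C (f(C) = -3*C*3 = -9*C)
b = -109 (b = -9*5 - 1*64 = -45 - 64 = -109)
(W(-4)*50 + b)² = ((-5 - 5*(-4) + 2*(-4)²)*50 - 109)² = ((-5 + 20 + 2*16)*50 - 109)² = ((-5 + 20 + 32)*50 - 109)² = (47*50 - 109)² = (2350 - 109)² = 2241² = 5022081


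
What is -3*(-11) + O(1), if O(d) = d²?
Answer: 34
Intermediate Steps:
-3*(-11) + O(1) = -3*(-11) + 1² = 33 + 1 = 34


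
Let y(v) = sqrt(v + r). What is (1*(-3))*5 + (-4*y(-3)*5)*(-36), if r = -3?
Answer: -15 + 720*I*sqrt(6) ≈ -15.0 + 1763.6*I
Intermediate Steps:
y(v) = sqrt(-3 + v) (y(v) = sqrt(v - 3) = sqrt(-3 + v))
(1*(-3))*5 + (-4*y(-3)*5)*(-36) = (1*(-3))*5 + (-4*sqrt(-3 - 3)*5)*(-36) = -3*5 + (-4*I*sqrt(6)*5)*(-36) = -15 + (-4*I*sqrt(6)*5)*(-36) = -15 - 20*I*sqrt(6)*(-36) = -15 + 720*I*sqrt(6)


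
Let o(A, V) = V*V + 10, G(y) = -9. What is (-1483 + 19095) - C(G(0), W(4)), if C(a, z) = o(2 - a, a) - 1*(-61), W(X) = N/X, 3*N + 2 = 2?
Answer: 17460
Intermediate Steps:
N = 0 (N = -⅔ + (⅓)*2 = -⅔ + ⅔ = 0)
W(X) = 0 (W(X) = 0/X = 0)
o(A, V) = 10 + V² (o(A, V) = V² + 10 = 10 + V²)
C(a, z) = 71 + a² (C(a, z) = (10 + a²) - 1*(-61) = (10 + a²) + 61 = 71 + a²)
(-1483 + 19095) - C(G(0), W(4)) = (-1483 + 19095) - (71 + (-9)²) = 17612 - (71 + 81) = 17612 - 1*152 = 17612 - 152 = 17460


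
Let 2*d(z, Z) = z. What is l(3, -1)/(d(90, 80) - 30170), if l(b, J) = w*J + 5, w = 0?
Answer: -1/6025 ≈ -0.00016598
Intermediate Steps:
d(z, Z) = z/2
l(b, J) = 5 (l(b, J) = 0*J + 5 = 0 + 5 = 5)
l(3, -1)/(d(90, 80) - 30170) = 5/((½)*90 - 30170) = 5/(45 - 30170) = 5/(-30125) = 5*(-1/30125) = -1/6025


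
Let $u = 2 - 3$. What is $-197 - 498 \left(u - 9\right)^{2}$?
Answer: $-49997$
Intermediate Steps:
$u = -1$
$-197 - 498 \left(u - 9\right)^{2} = -197 - 498 \left(-1 - 9\right)^{2} = -197 - 498 \left(-10\right)^{2} = -197 - 49800 = -49997$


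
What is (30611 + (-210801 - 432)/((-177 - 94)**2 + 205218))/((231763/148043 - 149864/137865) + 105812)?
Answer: 653162097829080/2257829274766823 ≈ 0.28929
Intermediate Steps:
(30611 + (-210801 - 432)/((-177 - 94)**2 + 205218))/((231763/148043 - 149864/137865) + 105812) = (30611 - 211233/((-271)**2 + 205218))/((231763*(1/148043) - 149864*1/137865) + 105812) = (30611 - 211233/(73441 + 205218))/((33109/21149 - 11528/10605) + 105812) = (30611 - 211233/278659)/(107315273/224285145 + 105812) = (30611 - 211233*1/278659)/(23732167078013/224285145) = (30611 - 211233/278659)*(224285145/23732167078013) = (8529819416/278659)*(224285145/23732167078013) = 653162097829080/2257829274766823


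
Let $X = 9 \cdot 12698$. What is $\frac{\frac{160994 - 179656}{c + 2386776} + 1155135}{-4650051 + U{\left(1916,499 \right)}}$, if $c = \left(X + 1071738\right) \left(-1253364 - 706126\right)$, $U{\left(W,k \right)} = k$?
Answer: $- \frac{1342262216552523451}{5402760693335562624} \approx -0.24844$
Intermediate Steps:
$X = 114282$
$c = -2323994329800$ ($c = \left(114282 + 1071738\right) \left(-1253364 - 706126\right) = 1186020 \left(-1959490\right) = -2323994329800$)
$\frac{\frac{160994 - 179656}{c + 2386776} + 1155135}{-4650051 + U{\left(1916,499 \right)}} = \frac{\frac{160994 - 179656}{-2323994329800 + 2386776} + 1155135}{-4650051 + 499} = \frac{- \frac{18662}{-2323991943024} + 1155135}{-4649552} = \left(\left(-18662\right) \left(- \frac{1}{2323991943024}\right) + 1155135\right) \left(- \frac{1}{4649552}\right) = \left(\frac{9331}{1161995971512} + 1155135\right) \left(- \frac{1}{4649552}\right) = \frac{1342262216552523451}{1161995971512} \left(- \frac{1}{4649552}\right) = - \frac{1342262216552523451}{5402760693335562624}$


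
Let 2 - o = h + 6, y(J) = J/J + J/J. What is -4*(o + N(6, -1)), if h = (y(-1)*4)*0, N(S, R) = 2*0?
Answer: 16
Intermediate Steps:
y(J) = 2 (y(J) = 1 + 1 = 2)
N(S, R) = 0
h = 0 (h = (2*4)*0 = 8*0 = 0)
o = -4 (o = 2 - (0 + 6) = 2 - 1*6 = 2 - 6 = -4)
-4*(o + N(6, -1)) = -4*(-4 + 0) = -4*(-4) = 16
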